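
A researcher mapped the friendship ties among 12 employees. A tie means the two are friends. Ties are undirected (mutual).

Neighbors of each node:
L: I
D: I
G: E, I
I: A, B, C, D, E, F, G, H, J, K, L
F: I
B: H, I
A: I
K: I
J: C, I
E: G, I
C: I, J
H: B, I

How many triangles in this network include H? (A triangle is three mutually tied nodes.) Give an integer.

1

H's neighbors: B and I.
Neighbor pairs that are themselves tied: H–B–I. Each forms one triangle with H, for 1 in total.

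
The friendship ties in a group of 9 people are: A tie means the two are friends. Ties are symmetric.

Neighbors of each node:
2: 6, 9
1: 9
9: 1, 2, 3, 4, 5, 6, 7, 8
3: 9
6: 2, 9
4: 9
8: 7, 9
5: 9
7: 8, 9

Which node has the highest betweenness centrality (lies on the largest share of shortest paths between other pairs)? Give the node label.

Unnormalized betweenness of each node: 1:0, 2:0, 3:0, 4:0, 5:0, 6:0, 7:0, 8:0, 9:26.
9 has the largest value, 26, making it the main broker — the node through which the most shortest paths run.

9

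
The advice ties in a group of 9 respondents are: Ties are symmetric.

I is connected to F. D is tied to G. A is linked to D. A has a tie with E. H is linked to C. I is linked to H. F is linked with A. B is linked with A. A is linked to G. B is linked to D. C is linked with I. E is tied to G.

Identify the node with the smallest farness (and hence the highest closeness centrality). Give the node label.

A

Farness (sum of distances to all others) for each node — A:13, B:19, C:23, D:18, E:19, F:14, G:18, H:23, I:17.
The smallest farness is 13, for A, so A has the highest closeness.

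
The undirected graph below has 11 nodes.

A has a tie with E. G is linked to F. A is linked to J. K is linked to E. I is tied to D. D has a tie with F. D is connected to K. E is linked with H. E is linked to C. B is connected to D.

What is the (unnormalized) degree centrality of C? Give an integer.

1

C is directly tied to E. That is 1 neighbor, so the degree of C is 1.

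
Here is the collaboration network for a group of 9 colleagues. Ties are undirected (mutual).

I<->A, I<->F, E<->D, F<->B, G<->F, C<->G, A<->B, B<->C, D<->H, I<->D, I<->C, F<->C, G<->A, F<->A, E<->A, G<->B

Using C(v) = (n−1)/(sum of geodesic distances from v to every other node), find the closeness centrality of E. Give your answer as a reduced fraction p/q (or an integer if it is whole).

Distances from E: A:1, B:2, C:3, D:1, F:2, G:2, H:2, I:2. Sum = 15.
n = 9, so closeness = 8/15.

8/15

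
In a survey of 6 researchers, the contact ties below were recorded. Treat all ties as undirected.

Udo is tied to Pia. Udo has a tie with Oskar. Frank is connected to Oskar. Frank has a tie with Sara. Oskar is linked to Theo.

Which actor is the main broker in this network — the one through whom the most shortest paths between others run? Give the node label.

Oskar

Unnormalized betweenness of each node: Frank:4, Oskar:8, Pia:0, Sara:0, Theo:0, Udo:4.
Oskar has the largest value, 8, making it the main broker — the node through which the most shortest paths run.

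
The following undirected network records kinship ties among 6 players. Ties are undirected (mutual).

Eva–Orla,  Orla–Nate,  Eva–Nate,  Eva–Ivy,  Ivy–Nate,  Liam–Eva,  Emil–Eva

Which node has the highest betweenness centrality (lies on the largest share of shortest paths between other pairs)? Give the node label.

Eva

Unnormalized betweenness of each node: Emil:0, Eva:15/2, Ivy:0, Liam:0, Nate:1/2, Orla:0.
Eva has the largest value, 15/2, making it the main broker — the node through which the most shortest paths run.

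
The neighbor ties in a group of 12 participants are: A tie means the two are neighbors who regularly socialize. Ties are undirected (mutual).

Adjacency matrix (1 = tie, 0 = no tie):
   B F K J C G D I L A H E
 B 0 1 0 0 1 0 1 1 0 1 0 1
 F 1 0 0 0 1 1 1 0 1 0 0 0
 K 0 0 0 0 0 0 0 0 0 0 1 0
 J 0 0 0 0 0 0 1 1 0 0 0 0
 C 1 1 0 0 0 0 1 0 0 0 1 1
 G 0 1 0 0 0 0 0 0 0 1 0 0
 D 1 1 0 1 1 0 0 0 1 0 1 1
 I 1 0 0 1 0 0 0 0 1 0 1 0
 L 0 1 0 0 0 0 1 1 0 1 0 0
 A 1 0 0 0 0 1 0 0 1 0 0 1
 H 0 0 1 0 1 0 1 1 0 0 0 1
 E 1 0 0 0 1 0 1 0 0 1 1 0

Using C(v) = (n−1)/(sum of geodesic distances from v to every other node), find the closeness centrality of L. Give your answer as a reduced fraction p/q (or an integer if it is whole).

Distances from L: A:1, B:2, C:2, D:1, E:2, F:1, G:2, H:2, I:1, J:2, K:3. Sum = 19.
n = 12, so closeness = 11/19.

11/19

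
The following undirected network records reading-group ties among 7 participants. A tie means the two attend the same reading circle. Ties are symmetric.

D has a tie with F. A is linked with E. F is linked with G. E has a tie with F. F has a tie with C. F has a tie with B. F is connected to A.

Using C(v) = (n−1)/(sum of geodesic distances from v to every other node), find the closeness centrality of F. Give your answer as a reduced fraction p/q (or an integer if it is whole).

Distances from F: A:1, B:1, C:1, D:1, E:1, G:1. Sum = 6.
n = 7, so closeness = 6/6 = 1.

1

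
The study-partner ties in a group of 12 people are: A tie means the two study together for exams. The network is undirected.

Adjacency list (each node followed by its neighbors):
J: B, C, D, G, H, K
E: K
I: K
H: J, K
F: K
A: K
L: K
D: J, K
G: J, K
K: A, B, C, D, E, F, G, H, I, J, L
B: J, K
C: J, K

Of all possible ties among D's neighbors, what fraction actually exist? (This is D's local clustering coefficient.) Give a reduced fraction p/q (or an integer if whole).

D's neighbors: J and K (k = 2).
Possible neighbor pairs: C(2,2) = 1. Edges among them: J–K → e = 1.
Clustering(D) = 1/1.

1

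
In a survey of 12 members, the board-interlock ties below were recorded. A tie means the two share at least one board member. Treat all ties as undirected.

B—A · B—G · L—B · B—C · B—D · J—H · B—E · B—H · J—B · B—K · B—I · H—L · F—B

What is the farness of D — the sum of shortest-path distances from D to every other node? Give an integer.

21

Distances from D: A:2, B:1, C:2, E:2, F:2, G:2, H:2, I:2, J:2, K:2, L:2.
Sum = 2 + 1 + 2 + 2 + 2 + 2 + 2 + 2 + 2 + 2 + 2 = 21.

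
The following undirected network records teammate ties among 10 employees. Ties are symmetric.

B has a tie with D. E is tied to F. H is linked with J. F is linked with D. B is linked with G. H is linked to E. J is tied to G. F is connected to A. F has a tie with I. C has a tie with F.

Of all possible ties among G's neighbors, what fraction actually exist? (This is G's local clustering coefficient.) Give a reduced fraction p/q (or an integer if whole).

0

G's neighbors: B and J (k = 2).
Possible neighbor pairs: C(2,2) = 1. Edges among them: none → e = 0.
Clustering(G) = 0/1.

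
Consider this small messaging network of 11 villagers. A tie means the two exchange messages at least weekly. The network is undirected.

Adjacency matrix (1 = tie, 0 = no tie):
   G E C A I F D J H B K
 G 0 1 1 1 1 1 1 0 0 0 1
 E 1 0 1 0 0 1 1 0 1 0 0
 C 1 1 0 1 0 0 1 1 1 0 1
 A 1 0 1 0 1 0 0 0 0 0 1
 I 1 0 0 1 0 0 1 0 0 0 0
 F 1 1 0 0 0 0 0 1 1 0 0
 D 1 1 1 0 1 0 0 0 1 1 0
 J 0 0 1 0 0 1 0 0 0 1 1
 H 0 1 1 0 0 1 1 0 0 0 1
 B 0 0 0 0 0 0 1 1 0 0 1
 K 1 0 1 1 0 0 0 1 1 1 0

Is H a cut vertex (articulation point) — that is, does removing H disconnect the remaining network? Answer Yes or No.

No

Even without H, every remaining node can still reach every other (the residual graph is connected), so H is not a cut vertex.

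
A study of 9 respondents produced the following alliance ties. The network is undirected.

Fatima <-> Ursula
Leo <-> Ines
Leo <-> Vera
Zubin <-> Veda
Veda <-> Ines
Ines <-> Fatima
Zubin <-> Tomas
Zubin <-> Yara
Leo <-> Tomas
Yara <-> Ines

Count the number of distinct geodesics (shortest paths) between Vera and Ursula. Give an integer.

1

The shortest distance is 4, and the only length-4 path is Vera–Leo–Ines–Fatima–Ursula. So there is exactly 1 shortest path.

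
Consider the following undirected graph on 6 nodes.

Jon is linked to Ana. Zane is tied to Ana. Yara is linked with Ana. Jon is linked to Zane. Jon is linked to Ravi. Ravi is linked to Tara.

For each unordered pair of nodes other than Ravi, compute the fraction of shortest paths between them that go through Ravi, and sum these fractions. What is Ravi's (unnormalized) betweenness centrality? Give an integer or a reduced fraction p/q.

Pairs whose geodesics pass through Ravi — Zane–Tara: 1; Yara–Tara: 1; Tara–Ana: 1; Tara–Jon: 1.
All other pairs contribute 0.
Summing the contributions gives betweenness(Ravi) = 4.

4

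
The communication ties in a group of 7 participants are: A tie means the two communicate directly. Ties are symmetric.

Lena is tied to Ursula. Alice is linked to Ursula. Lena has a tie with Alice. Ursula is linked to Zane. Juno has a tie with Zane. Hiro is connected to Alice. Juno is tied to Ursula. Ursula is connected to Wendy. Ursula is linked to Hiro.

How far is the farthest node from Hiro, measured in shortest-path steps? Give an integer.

Distances from Hiro: Alice:1, Juno:2, Lena:2, Ursula:1, Wendy:2, Zane:2.
The largest is 2 (to Juno, Zane, Wendy, and Lena), so the eccentricity of Hiro is 2.

2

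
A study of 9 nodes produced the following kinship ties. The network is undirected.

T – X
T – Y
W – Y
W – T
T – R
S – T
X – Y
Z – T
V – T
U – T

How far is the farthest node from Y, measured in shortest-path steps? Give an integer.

2

Distances from Y: R:2, S:2, T:1, U:2, V:2, W:1, X:1, Z:2.
The largest is 2 (to U, V, R, S, and Z), so the eccentricity of Y is 2.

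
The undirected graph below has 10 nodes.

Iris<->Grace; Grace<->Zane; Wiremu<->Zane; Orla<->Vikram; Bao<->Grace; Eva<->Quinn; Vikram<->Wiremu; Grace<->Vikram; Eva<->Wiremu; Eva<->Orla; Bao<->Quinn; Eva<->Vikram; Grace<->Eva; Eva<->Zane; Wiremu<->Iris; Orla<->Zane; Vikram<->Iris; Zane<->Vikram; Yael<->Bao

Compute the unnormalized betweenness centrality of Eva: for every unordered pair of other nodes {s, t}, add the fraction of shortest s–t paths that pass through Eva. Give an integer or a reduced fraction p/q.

239/30

Pairs whose geodesics pass through Eva — Bao–Orla: 2/4; Bao–Wiremu: 2/5; Yael–Orla: 2/4; Yael–Wiremu: 2/5; Quinn–Vikram: 1; Quinn–Zane: 1; Quinn–Orla: 1; Quinn–Wiremu: 1; Quinn–Iris: 3/4; Quinn–Grace: 1/2; Orla–Wiremu: 1/3; Orla–Grace: 1/3; Wiremu–Grace: 1/4.
All other pairs contribute 0.
Summing the contributions gives betweenness(Eva) = 239/30.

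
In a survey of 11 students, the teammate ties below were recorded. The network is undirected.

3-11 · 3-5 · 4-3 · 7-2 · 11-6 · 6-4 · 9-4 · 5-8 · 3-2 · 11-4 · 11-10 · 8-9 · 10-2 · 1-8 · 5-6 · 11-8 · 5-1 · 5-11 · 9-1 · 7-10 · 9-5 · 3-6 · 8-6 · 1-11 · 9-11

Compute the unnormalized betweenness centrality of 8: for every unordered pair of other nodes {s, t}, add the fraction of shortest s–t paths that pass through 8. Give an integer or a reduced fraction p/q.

Pairs whose geodesics pass through 8 — 9–6: 1/4; 6–1: 1/3.
All other pairs contribute 0.
Summing the contributions gives betweenness(8) = 7/12.

7/12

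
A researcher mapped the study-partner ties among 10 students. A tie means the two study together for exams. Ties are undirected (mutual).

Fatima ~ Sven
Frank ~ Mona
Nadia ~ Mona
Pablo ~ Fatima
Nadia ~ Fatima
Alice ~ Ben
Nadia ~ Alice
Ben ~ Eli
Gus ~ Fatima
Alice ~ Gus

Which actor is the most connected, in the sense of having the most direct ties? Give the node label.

Degrees — Alice:3, Ben:2, Eli:1, Fatima:4, Frank:1, Gus:2, Mona:2, Nadia:3, Pablo:1, Sven:1.
The maximum is 4, attained only by Fatima.

Fatima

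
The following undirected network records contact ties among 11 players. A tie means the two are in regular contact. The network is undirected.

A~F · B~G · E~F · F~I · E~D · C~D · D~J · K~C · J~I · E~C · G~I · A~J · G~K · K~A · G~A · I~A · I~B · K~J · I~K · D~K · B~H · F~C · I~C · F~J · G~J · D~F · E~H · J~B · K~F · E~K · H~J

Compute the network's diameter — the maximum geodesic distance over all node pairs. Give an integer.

Eccentricity of each node (its greatest distance to any other): A:2, B:2, C:2, D:2, E:2, F:2, G:2, H:2, I:2, J:2, K:2.
The maximum eccentricity is 2, realized for instance by the pair D–B via D – J – B. So the diameter is 2.

2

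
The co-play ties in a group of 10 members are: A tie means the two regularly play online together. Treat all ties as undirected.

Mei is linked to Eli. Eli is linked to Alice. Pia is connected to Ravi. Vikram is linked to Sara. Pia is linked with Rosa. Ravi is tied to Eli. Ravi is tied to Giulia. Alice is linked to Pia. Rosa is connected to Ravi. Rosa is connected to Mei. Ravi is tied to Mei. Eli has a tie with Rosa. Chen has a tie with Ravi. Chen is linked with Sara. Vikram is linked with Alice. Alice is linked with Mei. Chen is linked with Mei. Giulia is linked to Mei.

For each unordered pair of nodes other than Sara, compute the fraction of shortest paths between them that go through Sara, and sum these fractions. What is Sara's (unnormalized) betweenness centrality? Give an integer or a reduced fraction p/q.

Pairs whose geodesics pass through Sara — Ravi–Vikram: 1/4; Vikram–Chen: 1.
All other pairs contribute 0.
Summing the contributions gives betweenness(Sara) = 5/4.

5/4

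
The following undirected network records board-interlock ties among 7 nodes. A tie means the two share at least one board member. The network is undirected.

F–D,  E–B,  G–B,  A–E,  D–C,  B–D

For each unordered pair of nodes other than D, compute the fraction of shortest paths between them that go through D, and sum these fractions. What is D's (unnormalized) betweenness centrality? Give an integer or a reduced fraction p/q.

Pairs whose geodesics pass through D — G–C: 1; G–F: 1; C–B: 1; C–A: 1; C–F: 1; C–E: 1; B–F: 1; A–F: 1; F–E: 1.
All other pairs contribute 0.
Summing the contributions gives betweenness(D) = 9.

9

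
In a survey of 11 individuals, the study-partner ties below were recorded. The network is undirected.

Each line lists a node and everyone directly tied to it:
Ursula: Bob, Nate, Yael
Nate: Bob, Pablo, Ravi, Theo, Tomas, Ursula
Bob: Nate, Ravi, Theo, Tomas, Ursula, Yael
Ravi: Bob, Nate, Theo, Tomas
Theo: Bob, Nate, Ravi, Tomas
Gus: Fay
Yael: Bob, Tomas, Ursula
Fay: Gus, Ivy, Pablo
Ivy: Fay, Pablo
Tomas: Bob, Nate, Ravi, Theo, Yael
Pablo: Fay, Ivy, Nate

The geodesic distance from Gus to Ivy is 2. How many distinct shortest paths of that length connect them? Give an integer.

The shortest distance is 2, and the only length-2 path is Gus–Fay–Ivy. So there is exactly 1 shortest path.

1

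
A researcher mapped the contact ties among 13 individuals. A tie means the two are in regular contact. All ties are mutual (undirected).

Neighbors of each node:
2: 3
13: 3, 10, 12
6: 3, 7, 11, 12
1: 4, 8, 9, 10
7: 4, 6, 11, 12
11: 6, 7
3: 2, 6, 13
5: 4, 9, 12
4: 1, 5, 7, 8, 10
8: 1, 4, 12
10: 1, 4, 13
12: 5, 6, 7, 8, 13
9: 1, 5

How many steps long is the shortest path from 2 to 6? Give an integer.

One shortest route is 2 – 3 – 6, which uses 2 edges, and 2 and 6 are not directly tied, so nothing shorter exists. So d(2,6) = 2.

2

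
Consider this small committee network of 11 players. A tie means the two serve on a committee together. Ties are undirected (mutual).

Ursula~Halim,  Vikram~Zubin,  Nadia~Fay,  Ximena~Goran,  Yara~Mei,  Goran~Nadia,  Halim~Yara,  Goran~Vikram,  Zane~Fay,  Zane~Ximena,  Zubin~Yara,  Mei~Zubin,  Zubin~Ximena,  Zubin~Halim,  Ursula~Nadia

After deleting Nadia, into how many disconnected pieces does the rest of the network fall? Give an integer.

Nadia's neighbors (Fay, Goran, and Ursula) remain reachable from one another through other ties, so the rest of the network stays in one piece.

1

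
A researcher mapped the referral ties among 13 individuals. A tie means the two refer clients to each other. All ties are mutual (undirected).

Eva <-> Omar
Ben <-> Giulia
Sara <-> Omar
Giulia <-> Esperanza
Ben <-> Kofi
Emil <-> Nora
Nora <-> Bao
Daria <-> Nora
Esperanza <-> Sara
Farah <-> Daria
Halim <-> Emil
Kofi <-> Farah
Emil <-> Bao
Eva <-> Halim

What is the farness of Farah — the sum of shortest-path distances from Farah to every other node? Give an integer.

Distances from Farah: Bao:3, Ben:2, Daria:1, Emil:3, Esperanza:4, Eva:5, Giulia:3, Halim:4, Kofi:1, Nora:2, Omar:6, Sara:5.
Sum = 3 + 2 + 1 + 3 + 4 + 5 + 3 + 4 + 1 + 2 + 6 + 5 = 39.

39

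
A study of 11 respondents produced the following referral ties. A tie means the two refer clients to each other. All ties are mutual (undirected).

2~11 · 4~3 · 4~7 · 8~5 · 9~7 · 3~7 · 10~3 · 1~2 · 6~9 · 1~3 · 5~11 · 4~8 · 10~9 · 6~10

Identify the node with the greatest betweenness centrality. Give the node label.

Unnormalized betweenness of each node: 1:61/6, 2:37/6, 3:115/6, 4:71/6, 5:23/6, 6:0, 7:20/3, 8:47/6, 9:3, 10:22/3, 11:3.
3 has the largest value, 115/6, making it the main broker — the node through which the most shortest paths run.

3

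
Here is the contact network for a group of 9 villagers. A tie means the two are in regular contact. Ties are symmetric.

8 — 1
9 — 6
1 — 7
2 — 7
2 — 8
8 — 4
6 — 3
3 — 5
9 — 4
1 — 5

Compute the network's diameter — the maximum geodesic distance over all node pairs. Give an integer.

Eccentricity of each node (its greatest distance to any other): 1:3, 2:4, 3:4, 4:3, 5:3, 6:4, 7:4, 8:3, 9:4.
The maximum eccentricity is 4, realized for instance by the pair 6–7 via 6 – 3 – 5 – 1 – 7. So the diameter is 4.

4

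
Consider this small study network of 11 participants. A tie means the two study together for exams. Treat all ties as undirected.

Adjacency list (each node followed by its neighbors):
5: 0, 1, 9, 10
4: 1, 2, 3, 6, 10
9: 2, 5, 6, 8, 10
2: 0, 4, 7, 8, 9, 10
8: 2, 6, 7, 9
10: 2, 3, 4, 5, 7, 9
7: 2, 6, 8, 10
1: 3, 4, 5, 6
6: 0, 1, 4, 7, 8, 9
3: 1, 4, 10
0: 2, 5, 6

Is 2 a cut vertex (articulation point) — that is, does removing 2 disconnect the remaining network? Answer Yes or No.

Even without 2, every remaining node can still reach every other (the residual graph is connected), so 2 is not a cut vertex.

No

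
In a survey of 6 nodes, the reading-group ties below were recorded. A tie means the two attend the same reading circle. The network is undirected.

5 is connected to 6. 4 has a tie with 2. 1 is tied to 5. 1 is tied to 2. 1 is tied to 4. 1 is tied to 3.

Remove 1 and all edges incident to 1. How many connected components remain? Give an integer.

Without 1, the remaining ties split the others into: {5, 6}; {2, 4}; {3}.
That's 3 separate components.

3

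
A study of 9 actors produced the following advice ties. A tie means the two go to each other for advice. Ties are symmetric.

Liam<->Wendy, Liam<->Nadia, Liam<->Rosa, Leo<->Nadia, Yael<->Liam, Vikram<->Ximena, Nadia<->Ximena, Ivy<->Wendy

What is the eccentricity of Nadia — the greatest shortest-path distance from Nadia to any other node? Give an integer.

Distances from Nadia: Ivy:3, Leo:1, Liam:1, Rosa:2, Vikram:2, Wendy:2, Ximena:1, Yael:2.
The largest is 3 (to Ivy), so the eccentricity of Nadia is 3.

3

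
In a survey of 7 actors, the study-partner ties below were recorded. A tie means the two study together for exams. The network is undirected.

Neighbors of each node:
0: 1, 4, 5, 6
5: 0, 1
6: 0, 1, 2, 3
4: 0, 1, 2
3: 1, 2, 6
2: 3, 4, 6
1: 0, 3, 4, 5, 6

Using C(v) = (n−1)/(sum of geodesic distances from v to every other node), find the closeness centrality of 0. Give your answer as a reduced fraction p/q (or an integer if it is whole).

Distances from 0: 1:1, 2:2, 3:2, 4:1, 5:1, 6:1. Sum = 8.
n = 7, so closeness = 6/8 = 3/4.

3/4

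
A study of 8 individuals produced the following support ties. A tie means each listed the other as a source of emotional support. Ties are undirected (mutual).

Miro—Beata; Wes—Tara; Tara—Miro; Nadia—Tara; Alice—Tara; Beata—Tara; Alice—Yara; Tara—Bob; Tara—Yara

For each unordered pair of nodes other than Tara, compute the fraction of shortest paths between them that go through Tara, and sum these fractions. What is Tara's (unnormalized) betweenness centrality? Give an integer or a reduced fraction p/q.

Pairs whose geodesics pass through Tara — Miro–Nadia: 1; Miro–Alice: 1; Miro–Bob: 1; Miro–Wes: 1; Miro–Yara: 1; Nadia–Alice: 1; Nadia–Bob: 1; Nadia–Wes: 1; Nadia–Beata: 1; Nadia–Yara: 1; Alice–Bob: 1; Alice–Wes: 1; Alice–Beata: 1; Bob–Wes: 1 … (+5 more pairs).
All other pairs contribute 0.
Summing the contributions gives betweenness(Tara) = 19.

19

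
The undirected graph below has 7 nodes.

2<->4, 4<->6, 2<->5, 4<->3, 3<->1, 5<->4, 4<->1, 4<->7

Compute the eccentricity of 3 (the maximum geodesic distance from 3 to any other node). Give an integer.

Distances from 3: 1:1, 2:2, 4:1, 5:2, 6:2, 7:2.
The largest is 2 (to 7, 2, 5, and 6), so the eccentricity of 3 is 2.

2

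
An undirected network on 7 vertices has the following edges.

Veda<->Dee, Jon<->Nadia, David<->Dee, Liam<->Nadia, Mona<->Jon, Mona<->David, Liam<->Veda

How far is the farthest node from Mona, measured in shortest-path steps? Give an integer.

3

Distances from Mona: David:1, Dee:2, Jon:1, Liam:3, Nadia:2, Veda:3.
The largest is 3 (to Veda and Liam), so the eccentricity of Mona is 3.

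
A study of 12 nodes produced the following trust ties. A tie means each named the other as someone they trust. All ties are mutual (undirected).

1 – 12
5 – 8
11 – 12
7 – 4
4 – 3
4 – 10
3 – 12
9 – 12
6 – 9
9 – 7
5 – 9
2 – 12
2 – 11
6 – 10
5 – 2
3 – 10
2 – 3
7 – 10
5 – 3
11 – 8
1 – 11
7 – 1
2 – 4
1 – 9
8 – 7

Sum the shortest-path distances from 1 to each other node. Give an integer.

18

Distances from 1: 2:2, 3:2, 4:2, 5:2, 6:2, 7:1, 8:2, 9:1, 10:2, 11:1, 12:1.
Sum = 2 + 2 + 2 + 2 + 2 + 1 + 2 + 1 + 2 + 1 + 1 = 18.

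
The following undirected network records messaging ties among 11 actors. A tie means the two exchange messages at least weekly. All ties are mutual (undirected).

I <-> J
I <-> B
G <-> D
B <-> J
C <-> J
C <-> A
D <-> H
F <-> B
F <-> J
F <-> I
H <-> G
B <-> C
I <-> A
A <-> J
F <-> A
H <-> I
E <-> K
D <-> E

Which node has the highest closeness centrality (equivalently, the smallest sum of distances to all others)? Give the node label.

Farness (sum of distances to all others) for each node — A:23, B:23, C:29, D:23, E:30, F:23, G:25, H:19, I:18, J:22, K:39.
The smallest farness is 18, for I, so I has the highest closeness.

I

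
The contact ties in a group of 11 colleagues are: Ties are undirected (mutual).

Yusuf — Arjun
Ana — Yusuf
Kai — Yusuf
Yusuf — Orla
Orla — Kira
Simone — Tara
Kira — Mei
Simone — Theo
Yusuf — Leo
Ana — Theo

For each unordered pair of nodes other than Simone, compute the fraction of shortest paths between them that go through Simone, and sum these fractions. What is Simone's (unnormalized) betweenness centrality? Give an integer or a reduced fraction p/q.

Pairs whose geodesics pass through Simone — Tara–Kai: 1; Tara–Leo: 1; Tara–Theo: 1; Tara–Kira: 1; Tara–Mei: 1; Tara–Yusuf: 1; Tara–Ana: 1; Tara–Arjun: 1; Tara–Orla: 1.
All other pairs contribute 0.
Summing the contributions gives betweenness(Simone) = 9.

9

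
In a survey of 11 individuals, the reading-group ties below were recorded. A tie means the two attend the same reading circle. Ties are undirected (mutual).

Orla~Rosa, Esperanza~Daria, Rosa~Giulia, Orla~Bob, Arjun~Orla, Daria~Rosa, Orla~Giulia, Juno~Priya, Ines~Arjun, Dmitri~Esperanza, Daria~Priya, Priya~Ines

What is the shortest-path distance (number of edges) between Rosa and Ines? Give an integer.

One shortest route is Rosa – Daria – Priya – Ines, which uses 3 edges, and at distance 2 from Rosa we only reach {Arjun, Bob, Esperanza, Priya}, which does not include Ines. So d(Rosa,Ines) = 3.

3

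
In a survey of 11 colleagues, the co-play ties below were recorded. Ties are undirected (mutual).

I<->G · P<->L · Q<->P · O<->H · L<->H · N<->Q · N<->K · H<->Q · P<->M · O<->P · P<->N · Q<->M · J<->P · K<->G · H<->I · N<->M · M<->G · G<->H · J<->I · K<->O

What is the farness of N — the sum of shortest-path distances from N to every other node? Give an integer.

17

Distances from N: G:2, H:2, I:3, J:2, K:1, L:2, M:1, O:2, P:1, Q:1.
Sum = 2 + 2 + 3 + 2 + 1 + 2 + 1 + 2 + 1 + 1 = 17.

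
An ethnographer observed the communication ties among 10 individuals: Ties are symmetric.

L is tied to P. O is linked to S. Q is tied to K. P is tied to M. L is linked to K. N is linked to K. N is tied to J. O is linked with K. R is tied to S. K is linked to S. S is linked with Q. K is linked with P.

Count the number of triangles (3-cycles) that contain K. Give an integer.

K's neighbors: L, N, O, P, Q, and S.
Neighbor pairs that are themselves tied: K–L–P; K–O–S; K–Q–S. Each forms one triangle with K, for 3 in total.

3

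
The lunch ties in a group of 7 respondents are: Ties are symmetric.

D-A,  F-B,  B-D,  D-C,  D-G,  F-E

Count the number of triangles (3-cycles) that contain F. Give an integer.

F's neighbors are B and E, but none of them are tied to each other, so no triangle contains F.

0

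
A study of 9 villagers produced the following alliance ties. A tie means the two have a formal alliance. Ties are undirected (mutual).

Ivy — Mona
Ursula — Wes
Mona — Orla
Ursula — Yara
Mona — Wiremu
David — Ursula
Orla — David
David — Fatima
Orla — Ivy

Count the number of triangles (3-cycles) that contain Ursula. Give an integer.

0

Ursula's neighbors are David, Wes, and Yara, but none of them are tied to each other, so no triangle contains Ursula.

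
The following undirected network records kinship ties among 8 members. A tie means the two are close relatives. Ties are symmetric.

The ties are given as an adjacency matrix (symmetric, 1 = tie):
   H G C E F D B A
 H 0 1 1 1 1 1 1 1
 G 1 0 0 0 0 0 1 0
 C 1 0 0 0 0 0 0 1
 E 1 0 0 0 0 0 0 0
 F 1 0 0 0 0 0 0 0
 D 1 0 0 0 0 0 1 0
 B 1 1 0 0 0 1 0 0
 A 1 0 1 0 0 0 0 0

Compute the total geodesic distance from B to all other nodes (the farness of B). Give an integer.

11

Distances from B: A:2, C:2, D:1, E:2, F:2, G:1, H:1.
Sum = 2 + 2 + 1 + 2 + 2 + 1 + 1 = 11.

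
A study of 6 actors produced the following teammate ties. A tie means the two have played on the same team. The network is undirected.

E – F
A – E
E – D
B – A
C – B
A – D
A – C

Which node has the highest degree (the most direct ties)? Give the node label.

Degrees — A:4, B:2, C:2, D:2, E:3, F:1.
The maximum is 4, attained only by A.

A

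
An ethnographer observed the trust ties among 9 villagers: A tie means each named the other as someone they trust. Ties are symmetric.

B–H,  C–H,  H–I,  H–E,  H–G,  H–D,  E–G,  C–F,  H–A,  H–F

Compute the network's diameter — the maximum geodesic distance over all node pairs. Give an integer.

Eccentricity of each node (its greatest distance to any other): A:2, B:2, C:2, D:2, E:2, F:2, G:2, H:1, I:2.
The maximum eccentricity is 2, realized for instance by the pair B–A via B – H – A. So the diameter is 2.

2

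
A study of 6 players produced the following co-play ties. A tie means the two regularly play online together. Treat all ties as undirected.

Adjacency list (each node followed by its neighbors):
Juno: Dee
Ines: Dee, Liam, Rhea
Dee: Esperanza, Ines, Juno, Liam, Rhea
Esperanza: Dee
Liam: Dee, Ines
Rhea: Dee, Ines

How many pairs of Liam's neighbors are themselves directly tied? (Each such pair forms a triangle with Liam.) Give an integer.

1

Liam's neighbors: Dee and Ines.
Neighbor pairs that are themselves tied: Liam–Dee–Ines. Each forms one triangle with Liam, for 1 in total.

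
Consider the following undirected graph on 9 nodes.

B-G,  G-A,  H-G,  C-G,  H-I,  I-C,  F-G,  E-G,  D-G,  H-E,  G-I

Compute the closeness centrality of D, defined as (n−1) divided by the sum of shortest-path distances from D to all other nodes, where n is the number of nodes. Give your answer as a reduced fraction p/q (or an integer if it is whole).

8/15

Distances from D: A:2, B:2, C:2, E:2, F:2, G:1, H:2, I:2. Sum = 15.
n = 9, so closeness = 8/15.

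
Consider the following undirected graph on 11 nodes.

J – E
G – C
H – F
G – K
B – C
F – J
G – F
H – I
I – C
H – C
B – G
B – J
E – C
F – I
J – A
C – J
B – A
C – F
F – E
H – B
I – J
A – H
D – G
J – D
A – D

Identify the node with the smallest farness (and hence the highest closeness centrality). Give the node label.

C

Farness (sum of distances to all others) for each node — A:17, B:15, C:13, D:17, E:18, F:14, G:15, H:16, I:17, J:14, K:24.
The smallest farness is 13, for C, so C has the highest closeness.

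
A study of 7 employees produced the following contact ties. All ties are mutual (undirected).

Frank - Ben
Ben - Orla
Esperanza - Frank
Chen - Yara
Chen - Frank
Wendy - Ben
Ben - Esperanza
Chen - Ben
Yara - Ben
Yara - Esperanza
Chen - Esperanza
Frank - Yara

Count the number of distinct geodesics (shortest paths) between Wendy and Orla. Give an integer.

1

The shortest distance is 2, and the only length-2 path is Wendy–Ben–Orla. So there is exactly 1 shortest path.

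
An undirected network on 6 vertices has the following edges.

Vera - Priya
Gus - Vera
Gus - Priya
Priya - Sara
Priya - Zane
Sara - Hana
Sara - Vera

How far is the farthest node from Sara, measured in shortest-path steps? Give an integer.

2

Distances from Sara: Gus:2, Hana:1, Priya:1, Vera:1, Zane:2.
The largest is 2 (to Gus and Zane), so the eccentricity of Sara is 2.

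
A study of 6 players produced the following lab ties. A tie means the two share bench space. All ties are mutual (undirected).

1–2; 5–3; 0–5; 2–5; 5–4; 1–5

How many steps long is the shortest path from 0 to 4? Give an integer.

One shortest route is 0 – 5 – 4, which uses 2 edges, and 0 and 4 are not directly tied, so nothing shorter exists. So d(0,4) = 2.

2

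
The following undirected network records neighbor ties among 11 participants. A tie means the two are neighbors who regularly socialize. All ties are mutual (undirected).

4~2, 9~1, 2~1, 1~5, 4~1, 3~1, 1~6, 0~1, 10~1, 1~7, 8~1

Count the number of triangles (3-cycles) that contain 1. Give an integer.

1

1's neighbors: 0, 2, 3, 4, 5, 6, 7, 8, 9, and 10.
Neighbor pairs that are themselves tied: 1–2–4. Each forms one triangle with 1, for 1 in total.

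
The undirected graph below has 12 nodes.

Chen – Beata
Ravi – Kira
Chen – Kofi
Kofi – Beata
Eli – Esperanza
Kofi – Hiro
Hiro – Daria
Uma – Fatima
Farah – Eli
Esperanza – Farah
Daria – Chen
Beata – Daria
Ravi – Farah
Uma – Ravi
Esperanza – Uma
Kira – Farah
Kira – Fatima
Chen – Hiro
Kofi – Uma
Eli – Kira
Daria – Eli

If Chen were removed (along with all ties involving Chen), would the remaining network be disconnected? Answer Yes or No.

Even without Chen, every remaining node can still reach every other (the residual graph is connected), so Chen is not a cut vertex.

No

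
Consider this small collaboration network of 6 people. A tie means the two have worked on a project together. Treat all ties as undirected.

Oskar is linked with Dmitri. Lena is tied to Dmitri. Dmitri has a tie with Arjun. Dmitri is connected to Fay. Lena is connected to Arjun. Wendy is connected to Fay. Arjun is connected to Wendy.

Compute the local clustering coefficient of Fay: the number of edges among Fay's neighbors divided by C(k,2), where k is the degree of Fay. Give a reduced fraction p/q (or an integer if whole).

0

Fay's neighbors: Dmitri and Wendy (k = 2).
Possible neighbor pairs: C(2,2) = 1. Edges among them: none → e = 0.
Clustering(Fay) = 0/1.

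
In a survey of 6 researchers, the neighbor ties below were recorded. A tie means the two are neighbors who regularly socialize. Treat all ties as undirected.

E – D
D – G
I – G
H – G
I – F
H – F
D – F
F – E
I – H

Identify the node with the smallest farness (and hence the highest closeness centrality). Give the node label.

F

Farness (sum of distances to all others) for each node — D:7, E:8, F:6, G:7, H:7, I:7.
The smallest farness is 6, for F, so F has the highest closeness.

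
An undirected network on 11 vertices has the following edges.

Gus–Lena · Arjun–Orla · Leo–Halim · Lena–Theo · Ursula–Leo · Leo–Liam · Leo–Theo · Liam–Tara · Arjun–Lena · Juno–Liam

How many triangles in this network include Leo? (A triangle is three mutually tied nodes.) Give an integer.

0

Leo's neighbors are Halim, Liam, Theo, and Ursula, but none of them are tied to each other, so no triangle contains Leo.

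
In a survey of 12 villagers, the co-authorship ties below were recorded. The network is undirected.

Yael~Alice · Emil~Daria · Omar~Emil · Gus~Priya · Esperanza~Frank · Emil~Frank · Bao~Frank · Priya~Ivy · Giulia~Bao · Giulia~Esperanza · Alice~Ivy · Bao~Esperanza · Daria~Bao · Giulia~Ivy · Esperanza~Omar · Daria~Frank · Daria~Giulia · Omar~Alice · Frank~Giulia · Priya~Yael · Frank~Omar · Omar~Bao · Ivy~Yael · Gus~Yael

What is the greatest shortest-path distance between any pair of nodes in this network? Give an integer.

4

Eccentricity of each node (its greatest distance to any other): Alice:3, Bao:4, Daria:4, Emil:4, Esperanza:4, Frank:4, Giulia:3, Gus:4, Ivy:3, Omar:3, Priya:4, Yael:3.
The maximum eccentricity is 4, realized for instance by the pair Gus–Frank via Gus – Yael – Alice – Omar – Frank. So the diameter is 4.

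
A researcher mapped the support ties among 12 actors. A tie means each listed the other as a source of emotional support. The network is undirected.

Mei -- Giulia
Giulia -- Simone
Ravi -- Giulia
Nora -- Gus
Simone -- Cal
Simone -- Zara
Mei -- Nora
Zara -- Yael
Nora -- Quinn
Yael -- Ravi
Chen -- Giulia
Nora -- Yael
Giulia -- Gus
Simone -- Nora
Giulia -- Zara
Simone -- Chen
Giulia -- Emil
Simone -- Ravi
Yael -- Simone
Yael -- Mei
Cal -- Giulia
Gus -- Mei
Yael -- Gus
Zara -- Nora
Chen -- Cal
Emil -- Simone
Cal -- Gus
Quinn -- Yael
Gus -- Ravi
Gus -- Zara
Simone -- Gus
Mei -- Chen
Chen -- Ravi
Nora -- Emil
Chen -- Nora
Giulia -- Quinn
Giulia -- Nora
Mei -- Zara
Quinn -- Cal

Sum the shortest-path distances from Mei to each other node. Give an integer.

Distances from Mei: Cal:2, Chen:1, Emil:2, Giulia:1, Gus:1, Nora:1, Quinn:2, Ravi:2, Simone:2, Yael:1, Zara:1.
Sum = 2 + 1 + 2 + 1 + 1 + 1 + 2 + 2 + 2 + 1 + 1 = 16.

16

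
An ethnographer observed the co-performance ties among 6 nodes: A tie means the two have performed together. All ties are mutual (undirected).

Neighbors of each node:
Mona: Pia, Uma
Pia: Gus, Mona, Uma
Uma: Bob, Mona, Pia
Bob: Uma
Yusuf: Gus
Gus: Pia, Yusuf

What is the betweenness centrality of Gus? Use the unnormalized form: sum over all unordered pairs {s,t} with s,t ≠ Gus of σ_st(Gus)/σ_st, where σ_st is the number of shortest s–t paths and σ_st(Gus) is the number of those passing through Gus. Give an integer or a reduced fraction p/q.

Pairs whose geodesics pass through Gus — Uma–Yusuf: 1; Mona–Yusuf: 1; Pia–Yusuf: 1; Bob–Yusuf: 1.
All other pairs contribute 0.
Summing the contributions gives betweenness(Gus) = 4.

4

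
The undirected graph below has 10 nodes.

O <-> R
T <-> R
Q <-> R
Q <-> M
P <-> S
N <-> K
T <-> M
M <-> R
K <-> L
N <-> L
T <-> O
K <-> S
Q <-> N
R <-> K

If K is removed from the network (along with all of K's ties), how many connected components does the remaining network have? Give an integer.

Without K, the remaining ties split the others into: {L, M, N, O, Q, R, T}; {P, S}.
That's 2 separate components.

2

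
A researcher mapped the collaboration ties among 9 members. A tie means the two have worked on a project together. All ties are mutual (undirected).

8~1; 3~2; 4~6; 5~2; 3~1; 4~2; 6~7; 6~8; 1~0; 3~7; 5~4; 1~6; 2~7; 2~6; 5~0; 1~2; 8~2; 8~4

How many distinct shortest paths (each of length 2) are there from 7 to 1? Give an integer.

3

The shortest distance is 2. The length-2 paths are: 7–6–1; 7–3–1; 7–2–1.
That gives 3 distinct shortest paths.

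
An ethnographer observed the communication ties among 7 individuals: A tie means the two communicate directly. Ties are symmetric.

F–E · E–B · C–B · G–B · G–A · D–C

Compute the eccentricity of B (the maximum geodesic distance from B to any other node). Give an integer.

2

Distances from B: A:2, C:1, D:2, E:1, F:2, G:1.
The largest is 2 (to D, A, and F), so the eccentricity of B is 2.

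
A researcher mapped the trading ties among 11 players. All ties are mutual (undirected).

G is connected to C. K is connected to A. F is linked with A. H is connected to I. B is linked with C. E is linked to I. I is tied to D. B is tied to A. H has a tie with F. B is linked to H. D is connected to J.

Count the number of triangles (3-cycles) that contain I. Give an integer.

I's neighbors are D, E, and H, but none of them are tied to each other, so no triangle contains I.

0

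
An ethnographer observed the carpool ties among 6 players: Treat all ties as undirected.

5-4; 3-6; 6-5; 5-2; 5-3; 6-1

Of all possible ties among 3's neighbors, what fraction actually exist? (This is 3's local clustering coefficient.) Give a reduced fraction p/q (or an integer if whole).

1

3's neighbors: 5 and 6 (k = 2).
Possible neighbor pairs: C(2,2) = 1. Edges among them: 5–6 → e = 1.
Clustering(3) = 1/1.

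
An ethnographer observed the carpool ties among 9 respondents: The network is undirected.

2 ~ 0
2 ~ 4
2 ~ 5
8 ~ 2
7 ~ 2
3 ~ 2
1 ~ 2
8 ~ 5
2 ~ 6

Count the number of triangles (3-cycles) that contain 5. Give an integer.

1

5's neighbors: 2 and 8.
Neighbor pairs that are themselves tied: 5–2–8. Each forms one triangle with 5, for 1 in total.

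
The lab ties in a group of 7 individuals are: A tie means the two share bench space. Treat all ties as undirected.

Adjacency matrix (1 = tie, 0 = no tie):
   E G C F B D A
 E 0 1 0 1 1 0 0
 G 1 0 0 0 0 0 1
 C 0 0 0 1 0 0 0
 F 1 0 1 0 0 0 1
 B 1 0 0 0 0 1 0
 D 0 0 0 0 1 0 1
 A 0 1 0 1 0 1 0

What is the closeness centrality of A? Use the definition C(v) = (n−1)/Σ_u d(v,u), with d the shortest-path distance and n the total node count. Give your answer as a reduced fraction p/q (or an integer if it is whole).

Distances from A: B:2, C:2, D:1, E:2, F:1, G:1. Sum = 9.
n = 7, so closeness = 6/9 = 2/3.

2/3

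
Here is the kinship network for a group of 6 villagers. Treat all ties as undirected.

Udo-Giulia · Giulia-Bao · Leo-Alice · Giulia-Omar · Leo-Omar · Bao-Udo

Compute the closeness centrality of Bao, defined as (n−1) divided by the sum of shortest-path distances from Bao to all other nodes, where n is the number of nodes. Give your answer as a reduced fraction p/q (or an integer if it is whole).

Distances from Bao: Alice:4, Giulia:1, Leo:3, Omar:2, Udo:1. Sum = 11.
n = 6, so closeness = 5/11.

5/11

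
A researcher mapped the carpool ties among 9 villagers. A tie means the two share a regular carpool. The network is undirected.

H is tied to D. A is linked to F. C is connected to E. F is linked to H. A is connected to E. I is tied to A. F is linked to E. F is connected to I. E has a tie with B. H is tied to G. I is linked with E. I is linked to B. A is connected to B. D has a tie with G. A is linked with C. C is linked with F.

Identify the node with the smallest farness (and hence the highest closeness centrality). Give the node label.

F

Farness (sum of distances to all others) for each node — A:13, B:18, C:15, D:20, E:13, F:11, G:20, H:14, I:14.
The smallest farness is 11, for F, so F has the highest closeness.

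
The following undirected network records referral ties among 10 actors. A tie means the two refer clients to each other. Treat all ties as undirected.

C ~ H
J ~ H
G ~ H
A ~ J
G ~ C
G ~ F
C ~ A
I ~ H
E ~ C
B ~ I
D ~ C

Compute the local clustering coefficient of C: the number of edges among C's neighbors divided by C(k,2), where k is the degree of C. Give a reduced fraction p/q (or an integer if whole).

1/10

C's neighbors: A, D, E, G, and H (k = 5).
Possible neighbor pairs: C(5,2) = 10. Edges among them: G–H → e = 1.
Clustering(C) = 1/10.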